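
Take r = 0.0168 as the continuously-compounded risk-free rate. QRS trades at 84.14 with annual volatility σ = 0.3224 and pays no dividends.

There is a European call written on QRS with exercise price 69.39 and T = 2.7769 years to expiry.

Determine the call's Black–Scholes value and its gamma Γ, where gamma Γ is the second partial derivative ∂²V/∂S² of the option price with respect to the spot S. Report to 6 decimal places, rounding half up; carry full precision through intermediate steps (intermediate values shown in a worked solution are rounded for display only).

σ√T = 0.3224·√2.7769 = 0.537248
d₁ = (ln(S/K) + (r+σ²/2)T) / (σ√T) = (ln(84.14/69.39) + (0.0168+0.3224²/2)·2.7769) / 0.537248 = (0.192739 + 0.190970) / 0.537248 = 0.714212
d₂ = d₁ − σ√T = 0.714212 − 0.537248 = 0.176963
e^{−rT} = 0.954420
N(d₁) = 0.762452,  N(d₂) = 0.570231
Call price V = S·N(d₁) − K·e^{−rT}·N(d₂) = 64.152702 − 37.764815 = 26.387887
φ(d₁) = (1/√(2π))·e^{−d₁²/2} = 0.309132
Γ = φ(d₁) / (S·σ·√T) = 0.006839

price = 26.387887
Γ = 0.006839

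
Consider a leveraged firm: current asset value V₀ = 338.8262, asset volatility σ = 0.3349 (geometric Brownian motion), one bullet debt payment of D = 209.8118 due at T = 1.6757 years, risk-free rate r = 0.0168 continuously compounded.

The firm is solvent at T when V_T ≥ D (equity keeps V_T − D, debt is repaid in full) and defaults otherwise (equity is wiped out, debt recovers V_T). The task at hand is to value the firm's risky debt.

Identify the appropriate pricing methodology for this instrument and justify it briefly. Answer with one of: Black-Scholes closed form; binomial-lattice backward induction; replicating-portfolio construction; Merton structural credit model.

Key observation: the data describe a firm's assets (V₀ = 338.8262, GBM) and a single zero-coupon debt of face 209.8118, so credit quantities follow from equity-as-call in the structural model.

framework: Merton structural credit model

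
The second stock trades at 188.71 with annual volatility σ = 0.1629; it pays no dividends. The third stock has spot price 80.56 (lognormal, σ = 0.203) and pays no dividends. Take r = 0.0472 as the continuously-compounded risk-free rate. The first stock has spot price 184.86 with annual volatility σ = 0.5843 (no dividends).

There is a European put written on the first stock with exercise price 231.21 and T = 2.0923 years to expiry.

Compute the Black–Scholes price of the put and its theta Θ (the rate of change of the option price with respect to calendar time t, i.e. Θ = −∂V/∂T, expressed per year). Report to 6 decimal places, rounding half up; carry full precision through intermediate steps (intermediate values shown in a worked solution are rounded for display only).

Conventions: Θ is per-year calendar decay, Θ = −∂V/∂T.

price = 77.518619
Θ = -7.266423

σ√T = 0.5843·√2.0923 = 0.845177
d₁ = (ln(S/K) + (r+σ²/2)T) / (σ√T) = (ln(184.86/231.21) + (0.0472+0.5843²/2)·2.0923) / 0.845177 = (-0.223728 + 0.455919) / 0.845177 = 0.274725
d₂ = d₁ − σ√T = 0.274725 − 0.845177 = -0.570452
e^{−rT} = 0.905963
N(−d₁) = 0.391764,  N(−d₂) = 0.715815
Put price V = K·e^{−rT}·N(−d₂) − S·N(−d₁) = 149.940068 − 72.421449 = 77.518619
φ(d₁) = (1/√(2π))·e^{−d₁²/2} = 0.384168
Θ = −S·φ(d₁)·σ/(2√T) + r·K·e^{−rT}·N(−d₂) = −14.343594 + 7.077171 = -7.266423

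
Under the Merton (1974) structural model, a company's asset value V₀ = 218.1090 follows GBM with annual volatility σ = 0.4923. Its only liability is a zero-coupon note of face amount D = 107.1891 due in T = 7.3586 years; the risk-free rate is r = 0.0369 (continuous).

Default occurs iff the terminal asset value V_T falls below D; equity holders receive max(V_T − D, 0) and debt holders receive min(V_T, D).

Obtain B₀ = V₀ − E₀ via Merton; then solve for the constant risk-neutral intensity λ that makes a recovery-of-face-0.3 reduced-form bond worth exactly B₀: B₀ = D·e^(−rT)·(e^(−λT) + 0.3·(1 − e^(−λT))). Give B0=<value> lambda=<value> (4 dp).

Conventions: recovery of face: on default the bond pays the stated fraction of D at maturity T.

B0=60.5664 lambda=0.0627

With assets at 218.1090 and a single debt payment of 107.1891 at 7.3586 years:
d₁ = [ln(V₀/D) + (r + σ²/2)T] / (σ√T)
   = [ln(218.1090/107.1891) + (0.0369 + 0.5·0.4923²)·7.3586] / (0.4923·√7.3586)
   = [0.710400 + 1.163245] / 1.335449 = 1.403007
d₂ = d₁ − σ√T = 1.403007 − 1.335449 = 0.067558
N(d₁) = 0.919693,  N(d₂) = 0.526931,  e^(−rT) = 0.762211
E₀ = V₀·N(d₁) − D·e^(−rT)·N(d₂)
   = 218.1090·0.919693 − 107.1891·0.762211·0.526931 = 157.542614
B₀ = V₀ − E₀ = 218.1090 − 157.542614 = 60.566386
e^(−λT) = (B₀·e^(rT)/D − 0.3)/(1 − 0.3) = (60.5664·1.311973/107.1891 − 0.3)/0.7 = 0.63045816
λ = −ln(0.63045816)/7.3586 = 0.062690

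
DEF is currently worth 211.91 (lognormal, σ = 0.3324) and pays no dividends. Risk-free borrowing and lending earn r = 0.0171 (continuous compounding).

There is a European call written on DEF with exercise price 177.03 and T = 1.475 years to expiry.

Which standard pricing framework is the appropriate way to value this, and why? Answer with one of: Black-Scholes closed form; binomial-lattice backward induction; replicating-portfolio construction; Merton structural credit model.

framework: Black-Scholes closed form

Key observation: everything needed for the exact continuous-time valuation of the European call on DEF (strike 177.03) is given, and no feature rules the closed form out.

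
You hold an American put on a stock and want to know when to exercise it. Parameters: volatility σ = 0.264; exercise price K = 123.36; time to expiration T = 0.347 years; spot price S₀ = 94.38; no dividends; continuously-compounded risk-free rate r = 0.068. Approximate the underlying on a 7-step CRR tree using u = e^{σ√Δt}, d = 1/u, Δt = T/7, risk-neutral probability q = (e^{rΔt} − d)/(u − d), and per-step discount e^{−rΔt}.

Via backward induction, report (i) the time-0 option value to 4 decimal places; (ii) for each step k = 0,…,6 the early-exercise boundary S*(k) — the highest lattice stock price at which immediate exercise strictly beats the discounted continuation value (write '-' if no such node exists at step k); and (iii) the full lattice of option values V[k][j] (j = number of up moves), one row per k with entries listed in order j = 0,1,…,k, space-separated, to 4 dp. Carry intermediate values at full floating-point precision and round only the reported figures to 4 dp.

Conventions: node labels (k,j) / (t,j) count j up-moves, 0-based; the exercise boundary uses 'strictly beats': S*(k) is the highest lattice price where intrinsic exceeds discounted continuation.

params: Δt=0.04957 u=1.06054 d=0.94292 q=0.51402 e^(-rΔt)=0.99663
t_7 payoffs: 60.8155 53.0133 44.2378 34.3676 23.2662 10.7799 0.0000 0.0000
t_6: node(6,0) S=66.3310 payoff=57.0290 vs cont=56.6139 → 57.0290 [stop]  node(6,1) S=74.6055 payoff=48.7545 vs cont=48.3393 → 48.7545 [stop]  node(6,2) S=83.9123 payoff=39.4477 vs cont=39.0326 → 39.4477 [stop]  node(6,3) S=94.3800 payoff=28.9800 vs cont=28.5649 → 28.9800 [stop]  node(6,4) S=106.1535 payoff=17.2065 vs cont=16.7913 → 17.2065 [stop]  node(6,5) S=119.3958 payoff=3.9642 vs cont=5.2212 → 5.2212 [wait]  node(6,6) S=134.2899 payoff=0.0000 vs cont=0.0000 → 0.0000 [wait]  ⇒ S*(6)=106.1535
t_5: node(5,0) S=70.3467 payoff=53.0133 vs cont=52.5982 → 53.0133 [stop]  node(5,1) S=79.1222 payoff=44.2378 vs cont=43.8227 → 44.2378 [stop]  node(5,2) S=88.9924 payoff=34.3676 vs cont=33.9525 → 34.3676 [stop]  node(5,3) S=100.0938 payoff=23.2662 vs cont=22.8511 → 23.2662 [stop]  node(5,4) S=112.5801 payoff=10.7799 vs cont=11.0087 → 11.0087 [wait]  node(5,5) S=126.6241 payoff=0.0000 vs cont=2.5289 → 2.5289 [wait]  ⇒ S*(5)=100.0938
t_4: node(4,0) S=74.6055 payoff=48.7545 vs cont=48.3393 → 48.7545 [stop]  node(4,1) S=83.9123 payoff=39.4477 vs cont=39.0326 → 39.4477 [stop]  node(4,2) S=94.3800 payoff=28.9800 vs cont=28.5649 → 28.9800 [stop]  node(4,3) S=106.1535 payoff=17.2065 vs cont=16.9086 → 17.2065 [stop]  node(4,4) S=119.3958 payoff=3.9642 vs cont=6.6276 → 6.6276 [wait]  ⇒ S*(4)=106.1535
t_3: node(3,0) S=79.1222 payoff=44.2378 vs cont=43.8227 → 44.2378 [stop]  node(3,1) S=88.9924 payoff=34.3676 vs cont=33.9525 → 34.3676 [stop]  node(3,2) S=100.0938 payoff=23.2662 vs cont=22.8511 → 23.2662 [stop]  node(3,3) S=112.5801 payoff=10.7799 vs cont=11.7291 → 11.7291 [wait]  ⇒ S*(3)=100.0938
t_2: node(2,0) S=83.9123 payoff=39.4477 vs cont=39.0326 → 39.4477 [stop]  node(2,1) S=94.3800 payoff=28.9800 vs cont=28.5649 → 28.9800 [stop]  node(2,2) S=106.1535 payoff=17.2065 vs cont=17.2776 → 17.2776 [wait]  ⇒ S*(2)=94.3800
t_1: node(1,0) S=88.9924 payoff=34.3676 vs cont=33.9525 → 34.3676 [stop]  node(1,1) S=100.0938 payoff=23.2662 vs cont=22.8875 → 23.2662 [stop]  ⇒ S*(1)=100.0938
t_0: node(0,0) S=94.3800 payoff=28.9800 vs cont=28.5649 → 28.9800 [stop]  ⇒ S*(0)=94.3800

price = 28.9800
boundary = 94.3800 100.0938 94.3800 100.0938 106.1535 100.0938 106.1535
tree:
28.9800
34.3676 23.2662
39.4477 28.9800 17.2776
44.2378 34.3676 23.2662 11.7291
48.7545 39.4477 28.9800 17.2065 6.6276
53.0133 44.2378 34.3676 23.2662 11.0087 2.5289
57.0290 48.7545 39.4477 28.9800 17.2065 5.2212 0.0000
60.8155 53.0133 44.2378 34.3676 23.2662 10.7799 0.0000 0.0000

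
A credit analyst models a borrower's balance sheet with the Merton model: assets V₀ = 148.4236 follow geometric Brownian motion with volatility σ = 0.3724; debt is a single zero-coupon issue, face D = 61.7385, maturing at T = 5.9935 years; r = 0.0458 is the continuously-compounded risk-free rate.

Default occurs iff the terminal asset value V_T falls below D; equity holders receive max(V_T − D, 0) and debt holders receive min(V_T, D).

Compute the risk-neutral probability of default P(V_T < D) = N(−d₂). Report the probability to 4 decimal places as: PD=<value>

Equity is a call on the firm's assets struck at D = 61.7385:
d₁ = [ln(V₀/D) + (r + σ²/2)T] / (σ√T)
   = [ln(148.4236/61.7385) + (0.0458 + 0.5·0.3724²)·5.9935] / (0.3724·√5.9935)
   = [0.877163 + 0.690097] / 0.911696 = 1.719060
d₂ = d₁ − σ√T = 1.719060 − 0.911696 = 0.807364
risk-neutral PD = N(−d₂) = N(-0.807364) = 0.209728

PD=0.2097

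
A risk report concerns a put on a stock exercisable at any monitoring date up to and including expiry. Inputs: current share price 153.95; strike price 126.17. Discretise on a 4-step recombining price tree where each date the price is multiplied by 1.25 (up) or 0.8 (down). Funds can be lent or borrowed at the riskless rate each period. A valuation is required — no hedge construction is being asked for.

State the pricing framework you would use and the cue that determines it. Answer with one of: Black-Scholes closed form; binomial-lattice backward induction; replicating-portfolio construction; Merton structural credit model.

Key observation: the put (strike 126.17 on spot 153.95) is American-style on a 4-step discrete price model, so the early-exercise decision at every node requires stepwise backward valuation — a closed form cannot price the exercise right.

framework: binomial-lattice backward induction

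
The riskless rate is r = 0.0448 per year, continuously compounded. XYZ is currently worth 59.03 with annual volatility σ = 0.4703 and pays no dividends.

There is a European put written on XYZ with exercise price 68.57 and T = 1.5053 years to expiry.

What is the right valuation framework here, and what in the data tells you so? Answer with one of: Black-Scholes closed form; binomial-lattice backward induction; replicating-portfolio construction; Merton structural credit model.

Key observation: a European claim on XYZ (strike 68.57) — a lognormal (GBM) underlying with constant rate and volatility — has an exact closed-form value; no lattice or capital structure is involved.

framework: Black-Scholes closed form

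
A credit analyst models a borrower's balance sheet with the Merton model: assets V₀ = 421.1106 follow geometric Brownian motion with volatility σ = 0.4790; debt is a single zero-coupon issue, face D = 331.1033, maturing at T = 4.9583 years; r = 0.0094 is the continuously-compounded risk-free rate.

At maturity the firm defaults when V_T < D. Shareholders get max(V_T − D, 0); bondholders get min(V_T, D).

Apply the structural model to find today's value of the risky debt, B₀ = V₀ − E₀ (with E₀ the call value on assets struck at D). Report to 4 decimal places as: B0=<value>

Work the structural quantities from V₀ = 421.1106 against face 331.1033:
d₁ = [ln(V₀/D) + (r + σ²/2)T] / (σ√T)
   = [ln(421.1106/331.1033) + (0.0094 + 0.5·0.4790²)·4.9583] / (0.4790·√4.9583)
   = [0.240465 + 0.615427] / 1.066601 = 0.802448
d₂ = d₁ − σ√T = 0.802448 − 1.066601 = -0.264153
N(d₁) = 0.788853,  N(d₂) = 0.395831,  e^(−rT) = 0.954461
E₀ = V₀·N(d₁) − D·e^(−rT)·N(d₂)
   = 421.1106·0.788853 − 331.1033·0.954461·0.395831 = 207.101739
B₀ = V₀ − E₀ = 421.1106 − 207.101739 = 214.008861

B0=214.0089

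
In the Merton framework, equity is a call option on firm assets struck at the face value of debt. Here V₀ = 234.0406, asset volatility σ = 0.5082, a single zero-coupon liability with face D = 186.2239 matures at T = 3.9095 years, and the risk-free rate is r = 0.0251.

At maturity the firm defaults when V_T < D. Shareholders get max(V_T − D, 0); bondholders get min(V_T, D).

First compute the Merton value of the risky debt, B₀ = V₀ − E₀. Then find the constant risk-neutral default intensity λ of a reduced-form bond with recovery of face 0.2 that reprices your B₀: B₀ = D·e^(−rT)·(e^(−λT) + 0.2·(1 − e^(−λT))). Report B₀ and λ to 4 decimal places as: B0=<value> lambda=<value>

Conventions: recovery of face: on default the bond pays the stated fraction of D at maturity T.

Work the structural quantities from V₀ = 234.0406 against face 186.2239:
d₁ = [ln(V₀/D) + (r + σ²/2)T] / (σ√T)
   = [ln(234.0406/186.2239) + (0.0251 + 0.5·0.5082²)·3.9095] / (0.5082·√3.9095)
   = [0.228545 + 0.602976] / 1.004836 = 0.827519
d₂ = d₁ − σ√T = 0.827519 − 1.004836 = -0.177317
N(d₁) = 0.796029,  N(d₂) = 0.429630,  e^(−rT) = 0.906532
E₀ = V₀·N(d₁) − D·e^(−rT)·N(d₂)
   = 234.0406·0.796029 − 186.2239·0.906532·0.429630 = 113.773775
B₀ = V₀ − E₀ = 234.0406 − 113.773775 = 120.266825
e^(−λT) = (B₀·e^(rT)/D − 0.2)/(1 − 0.2) = (120.2668·1.103104/186.2239 − 0.2)/0.8 = 0.64050630
λ = −ln(0.64050630)/3.9095 = 0.113952

B0=120.2668 lambda=0.1140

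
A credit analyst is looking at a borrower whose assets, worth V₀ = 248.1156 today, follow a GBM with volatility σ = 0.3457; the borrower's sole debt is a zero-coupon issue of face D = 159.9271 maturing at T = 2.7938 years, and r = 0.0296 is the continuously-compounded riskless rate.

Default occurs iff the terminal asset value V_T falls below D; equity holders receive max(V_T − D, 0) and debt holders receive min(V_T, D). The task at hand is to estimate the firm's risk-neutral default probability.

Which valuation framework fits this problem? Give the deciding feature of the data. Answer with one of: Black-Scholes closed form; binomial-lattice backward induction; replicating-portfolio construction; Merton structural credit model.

Key observation: a levered firm with one bullet debt due at 2.7938 years is the canonical structural-credit setup: equity is a call on the firm's assets struck at the face value.

framework: Merton structural credit model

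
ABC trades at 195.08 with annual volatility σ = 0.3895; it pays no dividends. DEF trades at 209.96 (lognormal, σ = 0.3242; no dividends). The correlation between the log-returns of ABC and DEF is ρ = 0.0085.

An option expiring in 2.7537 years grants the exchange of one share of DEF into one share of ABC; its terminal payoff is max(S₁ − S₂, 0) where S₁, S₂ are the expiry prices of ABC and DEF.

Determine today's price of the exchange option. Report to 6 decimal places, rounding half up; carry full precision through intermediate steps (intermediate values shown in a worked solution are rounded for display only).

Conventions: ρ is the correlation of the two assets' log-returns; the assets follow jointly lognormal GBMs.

σ_eff = √(σ₁² + σ₂² − 2ρσ₁σ₂) = √(0.3895² + 0.3242² − 2·0.0085·0.3895·0.3242) = 0.504648
d₁ = (ln(S₁/S₂) + (q₂ − q₁ + σ_eff²/2)T) / (σ_eff√T) = (ln(195.08/209.96) + (0.0 − 0.0 + 0.127335)·2.7537) / 0.837426 = 0.330935
d₂ = d₁ − σ_eff√T = 0.330935 − 0.837426 = -0.506491
N(d₁) = 0.629653,  N(d₂) = 0.306256
V = S₁·e^{−q₁T}·N(d₁) − S₂·e^{−q₂T}·N(d₂) = 122.832779 − 64.301530 = 58.531249
Key observation: the rate r is irrelevant here: denominating values in DEF turns the exchange into a ratio option on S₁/S₂, and discounting at r drops out.

exchange price = 58.531249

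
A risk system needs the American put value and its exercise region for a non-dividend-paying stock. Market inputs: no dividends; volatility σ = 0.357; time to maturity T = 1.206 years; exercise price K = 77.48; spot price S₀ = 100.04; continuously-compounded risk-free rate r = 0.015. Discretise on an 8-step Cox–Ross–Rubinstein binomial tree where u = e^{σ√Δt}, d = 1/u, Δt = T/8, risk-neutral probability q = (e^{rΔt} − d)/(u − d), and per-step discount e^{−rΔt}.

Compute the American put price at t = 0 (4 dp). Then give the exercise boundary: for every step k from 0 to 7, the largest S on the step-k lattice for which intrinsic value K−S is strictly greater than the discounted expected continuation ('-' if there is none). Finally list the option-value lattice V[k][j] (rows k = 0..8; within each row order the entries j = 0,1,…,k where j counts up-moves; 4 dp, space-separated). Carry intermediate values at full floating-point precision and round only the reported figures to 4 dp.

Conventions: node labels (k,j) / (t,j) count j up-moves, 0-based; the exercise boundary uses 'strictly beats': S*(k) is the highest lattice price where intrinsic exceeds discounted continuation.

Δt=0.15075  u=1.14868  d=0.87057  q=0.47354  discount=0.99774
step 8 (expiry): payoffs max(K−S,0) = 44.4742 33.9302 20.0178 1.6610 0.0000 0.0000 0.0000 0.0000 0.0000
step 7: (k=7,j=0): S=37.9130, K−S=39.5670, hold=39.3920 ⇒ V=39.5670 exercise | (k=7,j=1): S=50.0247, K−S=27.4553, hold=27.2803 ⇒ V=27.4553 exercise | (k=7,j=2): S=66.0055, K−S=11.4745, hold=11.2995 ⇒ V=11.4745 exercise | (k=7,j=3): S=87.0915, K−S=0.0000, hold=0.8725 ⇒ V=0.8725 continue | (k=7,j=4): S=114.9136, K−S=0.0000, hold=0.0000 ⇒ V=0.0000 continue | (k=7,j=5): S=151.6238, K−S=0.0000, hold=0.0000 ⇒ V=0.0000 continue | (k=7,j=6): S=200.0613, K−S=0.0000, hold=0.0000 ⇒ V=0.0000 continue | (k=7,j=7): S=263.9726, K−S=0.0000, hold=0.0000 ⇒ V=0.0000 continue  boundary S*=66.0055
step 6: (k=6,j=0): S=43.5498, K−S=33.9302, hold=33.7552 ⇒ V=33.9302 exercise | (k=6,j=1): S=57.4622, K−S=20.0178, hold=19.8428 ⇒ V=20.0178 exercise | (k=6,j=2): S=75.8190, K−S=1.6610, hold=6.4394 ⇒ V=6.4394 continue | (k=6,j=3): S=100.0400, K−S=0.0000, hold=0.4583 ⇒ V=0.4583 continue | (k=6,j=4): S=131.9986, K−S=0.0000, hold=0.0000 ⇒ V=0.0000 continue | (k=6,j=5): S=174.1667, K−S=0.0000, hold=0.0000 ⇒ V=0.0000 continue | (k=6,j=6): S=229.8058, K−S=0.0000, hold=0.0000 ⇒ V=0.0000 continue  boundary S*=57.4622
step 5: (k=5,j=0): S=50.0247, K−S=27.4553, hold=27.2803 ⇒ V=27.4553 exercise | (k=5,j=1): S=66.0055, K−S=11.4745, hold=13.5572 ⇒ V=13.5572 continue | (k=5,j=2): S=87.0915, K−S=0.0000, hold=3.5990 ⇒ V=3.5990 continue | (k=5,j=3): S=114.9136, K−S=0.0000, hold=0.2407 ⇒ V=0.2407 continue | (k=5,j=4): S=151.6238, K−S=0.0000, hold=0.0000 ⇒ V=0.0000 continue | (k=5,j=5): S=200.0613, K−S=0.0000, hold=0.0000 ⇒ V=0.0000 continue  boundary S*=50.0247
step 4: (k=4,j=0): S=57.4622, K−S=20.0178, hold=20.8268 ⇒ V=20.8268 continue | (k=4,j=1): S=75.8190, K−S=1.6610, hold=8.8216 ⇒ V=8.8216 continue | (k=4,j=2): S=100.0400, K−S=0.0000, hold=2.0042 ⇒ V=2.0042 continue | (k=4,j=3): S=131.9986, K−S=0.0000, hold=0.1264 ⇒ V=0.1264 continue | (k=4,j=4): S=174.1667, K−S=0.0000, hold=0.0000 ⇒ V=0.0000 continue  boundary S*=-
step 3: (k=3,j=0): S=66.0055, K−S=11.4745, hold=15.1076 ⇒ V=15.1076 continue | (k=3,j=1): S=87.0915, K−S=0.0000, hold=5.5806 ⇒ V=5.5806 continue | (k=3,j=2): S=114.9136, K−S=0.0000, hold=1.1125 ⇒ V=1.1125 continue | (k=3,j=3): S=151.6238, K−S=0.0000, hold=0.0664 ⇒ V=0.0664 continue  boundary S*=-
step 2: (k=2,j=0): S=75.8190, K−S=1.6610, hold=10.5722 ⇒ V=10.5722 continue | (k=2,j=1): S=100.0400, K−S=0.0000, hold=3.4569 ⇒ V=3.4569 continue | (k=2,j=2): S=131.9986, K−S=0.0000, hold=0.6157 ⇒ V=0.6157 continue  boundary S*=-
step 1: (k=1,j=0): S=87.0915, K−S=0.0000, hold=7.1866 ⇒ V=7.1866 continue | (k=1,j=1): S=114.9136, K−S=0.0000, hold=2.1067 ⇒ V=2.1067 continue  boundary S*=-
step 0: (k=0,j=0): S=100.0400, K−S=0.0000, hold=4.7702 ⇒ V=4.7702 continue  boundary S*=-

price = 4.7702
boundary = - - - - - 50.0247 57.4622 66.0055
tree:
4.7702
7.1866 2.1067
10.5722 3.4569 0.6157
15.1076 5.5806 1.1125 0.0664
20.8268 8.8216 2.0042 0.1264 0.0000
27.4553 13.5572 3.5990 0.2407 0.0000 0.0000
33.9302 20.0178 6.4394 0.4583 0.0000 0.0000 0.0000
39.5670 27.4553 11.4745 0.8725 0.0000 0.0000 0.0000 0.0000
44.4742 33.9302 20.0178 1.6610 0.0000 0.0000 0.0000 0.0000 0.0000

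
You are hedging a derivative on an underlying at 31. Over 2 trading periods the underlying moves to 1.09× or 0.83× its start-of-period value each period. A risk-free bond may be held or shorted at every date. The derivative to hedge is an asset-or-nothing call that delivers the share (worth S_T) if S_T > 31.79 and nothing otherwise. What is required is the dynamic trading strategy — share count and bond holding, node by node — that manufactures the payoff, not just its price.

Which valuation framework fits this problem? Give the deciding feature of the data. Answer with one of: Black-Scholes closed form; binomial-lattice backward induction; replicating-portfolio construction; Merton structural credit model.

Key observation: the mandate to exhibit the hedge at every date and state singles out the replicating-portfolio construction on the 2-period tree with factors 1.09 and 0.83 from 31.

framework: replicating-portfolio construction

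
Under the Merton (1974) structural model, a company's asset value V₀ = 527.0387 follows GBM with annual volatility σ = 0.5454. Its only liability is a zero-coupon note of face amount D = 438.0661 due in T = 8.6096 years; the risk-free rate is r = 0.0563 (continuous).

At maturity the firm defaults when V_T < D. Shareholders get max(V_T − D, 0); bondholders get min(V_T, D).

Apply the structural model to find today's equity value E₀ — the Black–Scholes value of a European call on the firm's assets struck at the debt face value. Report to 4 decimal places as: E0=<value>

E0=373.4878

Apply the equity-as-call identities (strike 438.0661, horizon 8.6096 years):
d₁ = [ln(V₀/D) + (r + σ²/2)T] / (σ√T)
   = [ln(527.0387/438.0661) + (0.0563 + 0.5·0.5454²)·8.6096] / (0.5454·√8.6096)
   = [0.184904 + 1.765231] / 1.600319 = 1.218592
d₂ = d₁ − σ√T = 1.218592 − 1.600319 = -0.381728
N(d₁) = 0.888500,  N(d₂) = 0.351332,  e^(−rT) = 0.615869
E₀ = V₀·N(d₁) − D·e^(−rT)·N(d₂)
   = 527.0387·0.888500 − 438.0661·0.615869·0.351332 = 373.487788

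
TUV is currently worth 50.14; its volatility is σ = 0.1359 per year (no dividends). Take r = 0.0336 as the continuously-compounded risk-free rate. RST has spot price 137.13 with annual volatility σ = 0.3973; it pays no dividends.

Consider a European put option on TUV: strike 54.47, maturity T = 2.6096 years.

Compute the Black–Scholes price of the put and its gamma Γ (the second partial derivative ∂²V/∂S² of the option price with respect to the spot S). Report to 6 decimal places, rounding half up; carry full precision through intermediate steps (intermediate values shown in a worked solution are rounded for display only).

price = 4.251699
Γ = 0.035929

σ√T = 0.1359·√2.6096 = 0.219536
d₁ = (ln(S/K) + (r+σ²/2)T) / (σ√T) = (ln(50.14/54.47) + (0.0336+0.1359²/2)·2.6096) / 0.219536 = (-0.082831 + 0.111781) / 0.219536 = 0.131867
d₂ = d₁ − σ√T = 0.131867 − 0.219536 = -0.087669
e^{−rT} = 0.916052
N(−d₁) = 0.447545,  N(−d₂) = 0.534930
Put price V = K·e^{−rT}·N(−d₂) − S·N(−d₁) = 26.691587 − 22.439888 = 4.251699
φ(d₁) = (1/√(2π))·e^{−d₁²/2} = 0.395489
Γ = φ(d₁) / (S·σ·√T) = 0.035929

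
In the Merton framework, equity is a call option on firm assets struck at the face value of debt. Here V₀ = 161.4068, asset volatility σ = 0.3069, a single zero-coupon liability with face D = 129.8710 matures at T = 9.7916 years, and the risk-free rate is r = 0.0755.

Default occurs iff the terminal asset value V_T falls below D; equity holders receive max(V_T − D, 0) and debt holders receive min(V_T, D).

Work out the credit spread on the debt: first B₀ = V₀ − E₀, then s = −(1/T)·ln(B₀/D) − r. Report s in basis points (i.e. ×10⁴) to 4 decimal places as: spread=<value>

Equity is a call on the firm's assets struck at D = 129.8710:
d₁ = [ln(V₀/D) + (r + σ²/2)T] / (σ√T)
   = [ln(161.4068/129.8710) + (0.0755 + 0.5·0.3069²)·9.7916] / (0.3069·√9.7916)
   = [0.217386 + 1.200390] / 0.960337 = 1.476331
d₂ = d₁ − σ√T = 1.476331 − 0.960337 = 0.515994
N(d₁) = 0.930073,  N(d₂) = 0.697071,  e^(−rT) = 0.477464
E₀ = V₀·N(d₁) − D·e^(−rT)·N(d₂)
   = 161.4068·0.930073 − 129.8710·0.477464·0.697071 = 106.895527
B₀ = V₀ − E₀ = 161.4068 − 106.895527 = 54.511273
spread = −(1/T)·ln(B₀/D) − r = −(1/9.7916)·ln(54.511273/129.8710) − 0.0755 = 0.01316111
in basis points: 0.01316111 × 10⁴ = 131.6111 bp

spread=131.6111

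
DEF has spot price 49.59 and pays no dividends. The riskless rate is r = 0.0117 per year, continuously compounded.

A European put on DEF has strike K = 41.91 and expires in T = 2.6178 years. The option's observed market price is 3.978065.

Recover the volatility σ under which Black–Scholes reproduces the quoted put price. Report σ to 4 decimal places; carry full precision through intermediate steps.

sigma = 0.2649

At σ = 0.2649 the Black–Scholes value reproduces the quote:
σ√T = 0.2649·√2.6178 = 0.428598
d₁ = (ln(S/K) + (r+σ²/2)T) / (σ√T) = (ln(49.59/41.91) + (0.0117+0.2649²/2)·2.6178) / 0.428598 = (0.168265 + 0.122476) / 0.428598 = 0.678354
d₂ = d₁ − σ√T = 0.678354 − 0.428598 = 0.249756
e^{−rT} = 0.969836
N(−d₁) = 0.248774,  N(−d₂) = 0.401388
V = K·e^{−rT}·N(−d₂) − S·N(−d₁) = 16.314752 − 12.336687 = 3.978065 (matching the quote); vega is positive throughout, so no other σ reproduces this price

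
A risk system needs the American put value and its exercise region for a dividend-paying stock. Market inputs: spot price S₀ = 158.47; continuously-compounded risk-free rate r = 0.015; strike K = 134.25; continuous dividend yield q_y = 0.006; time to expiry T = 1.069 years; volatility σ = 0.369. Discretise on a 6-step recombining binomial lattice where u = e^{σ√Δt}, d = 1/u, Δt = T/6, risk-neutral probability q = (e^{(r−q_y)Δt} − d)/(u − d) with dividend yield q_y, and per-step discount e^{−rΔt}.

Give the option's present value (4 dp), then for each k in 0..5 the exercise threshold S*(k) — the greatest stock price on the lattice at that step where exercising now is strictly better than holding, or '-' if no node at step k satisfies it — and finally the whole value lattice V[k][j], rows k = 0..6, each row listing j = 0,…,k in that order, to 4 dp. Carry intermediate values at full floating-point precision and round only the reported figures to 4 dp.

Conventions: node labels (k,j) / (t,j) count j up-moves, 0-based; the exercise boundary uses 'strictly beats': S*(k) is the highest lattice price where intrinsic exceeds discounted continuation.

price = 12.3311
boundary = - - - - 84.9913 99.3156
tree:
12.3311
18.3412 5.5221
26.5084 9.0978 1.4609
36.9627 14.6937 2.7444 0.0000
49.2587 23.0998 5.1558 0.0000 0.0000
61.5170 34.9344 9.6857 0.0000 0.0000 0.0000
72.0073 49.2587 18.1958 0.0000 0.0000 0.0000 0.0000

Δt=0.17817  u=1.16854  d=0.85577  q=0.46627  discount=0.99733
step 6 (expiry): payoffs max(K−S,0) = 72.0073 49.2587 18.1958 0.0000 0.0000 0.0000 0.0000
step 5: (k=5,j=0): S=72.7330, K−S=61.5170, hold=61.2364 ⇒ V=61.5170 exercise | (k=5,j=1): S=99.3156, K−S=34.9344, hold=34.6822 ⇒ V=34.9344 exercise | (k=5,j=2): S=135.6138, K−S=0.0000, hold=9.6857 ⇒ V=9.6857 continue | (k=5,j=3): S=185.1784, K−S=0.0000, hold=0.0000 ⇒ V=0.0000 continue | (k=5,j=4): S=252.8579, K−S=0.0000, hold=0.0000 ⇒ V=0.0000 continue | (k=5,j=5): S=345.2732, K−S=0.0000, hold=0.0000 ⇒ V=0.0000 continue  boundary S*=99.3156
step 4: (k=4,j=0): S=84.9913, K−S=49.2587, hold=48.9912 ⇒ V=49.2587 exercise | (k=4,j=1): S=116.0542, K−S=18.1958, hold=23.0998 ⇒ V=23.0998 continue | (k=4,j=2): S=158.4700, K−S=0.0000, hold=5.1558 ⇒ V=5.1558 continue | (k=4,j=3): S=216.3881, K−S=0.0000, hold=0.0000 ⇒ V=0.0000 continue | (k=4,j=4): S=295.4743, K−S=0.0000, hold=0.0000 ⇒ V=0.0000 continue  boundary S*=84.9913
step 3: (k=3,j=0): S=99.3156, K−S=34.9344, hold=36.9627 ⇒ V=36.9627 continue | (k=3,j=1): S=135.6138, K−S=0.0000, hold=14.6937 ⇒ V=14.6937 continue | (k=3,j=2): S=185.1784, K−S=0.0000, hold=2.7444 ⇒ V=2.7444 continue | (k=3,j=3): S=252.8579, K−S=0.0000, hold=0.0000 ⇒ V=0.0000 continue  boundary S*=-
step 2: (k=2,j=0): S=116.0542, K−S=18.1958, hold=26.5084 ⇒ V=26.5084 continue | (k=2,j=1): S=158.4700, K−S=0.0000, hold=9.0978 ⇒ V=9.0978 continue | (k=2,j=2): S=216.3881, K−S=0.0000, hold=1.4609 ⇒ V=1.4609 continue  boundary S*=-
step 1: (k=1,j=0): S=135.6138, K−S=0.0000, hold=18.3412 ⇒ V=18.3412 continue | (k=1,j=1): S=185.1784, K−S=0.0000, hold=5.5221 ⇒ V=5.5221 continue  boundary S*=-
step 0: (k=0,j=0): S=158.4700, K−S=0.0000, hold=12.3311 ⇒ V=12.3311 continue  boundary S*=-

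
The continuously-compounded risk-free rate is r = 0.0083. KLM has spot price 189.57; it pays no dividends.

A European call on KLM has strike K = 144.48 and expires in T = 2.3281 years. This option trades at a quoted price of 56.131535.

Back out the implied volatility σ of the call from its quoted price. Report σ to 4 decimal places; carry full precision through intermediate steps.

At σ = 0.2546 the Black–Scholes value reproduces the quote:
σ√T = 0.2546·√2.3281 = 0.388472
d₁ = (ln(S/K) + (r+σ²/2)T) / (σ√T) = (ln(189.57/144.48) + (0.0083+0.2546²/2)·2.3281) / 0.388472 = (0.271617 + 0.094778) / 0.388472 = 0.943172
d₂ = d₁ − σ√T = 0.943172 − 0.388472 = 0.554701
e^{−rT} = 0.980862
N(d₁) = 0.827204,  N(d₂) = 0.710450
V = S·N(d₁) − K·e^{−rT}·N(d₂) = 156.812983 − 100.681448 = 56.131535 (the quoted price), and the Black–Scholes price is strictly increasing in σ, so σ is unique

sigma = 0.2546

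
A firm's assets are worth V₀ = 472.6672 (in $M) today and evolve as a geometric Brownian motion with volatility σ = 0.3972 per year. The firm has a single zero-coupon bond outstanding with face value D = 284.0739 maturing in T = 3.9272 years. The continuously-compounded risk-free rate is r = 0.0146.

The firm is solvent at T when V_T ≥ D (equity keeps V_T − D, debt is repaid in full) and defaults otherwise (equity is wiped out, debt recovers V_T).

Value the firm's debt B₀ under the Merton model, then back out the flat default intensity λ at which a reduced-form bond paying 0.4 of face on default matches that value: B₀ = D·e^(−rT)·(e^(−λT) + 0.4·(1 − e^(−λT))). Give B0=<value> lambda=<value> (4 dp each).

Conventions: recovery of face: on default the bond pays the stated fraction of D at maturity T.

B0=231.1822 lambda=0.0666

Equity is a call on the firm's assets struck at D = 284.0739:
d₁ = [ln(V₀/D) + (r + σ²/2)T] / (σ√T)
   = [ln(472.6672/284.0739) + (0.0146 + 0.5·0.3972²)·3.9272] / (0.3972·√3.9272)
   = [0.509157 + 0.367130] / 0.787138 = 1.113258
d₂ = d₁ − σ√T = 1.113258 − 0.787138 = 0.326120
N(d₁) = 0.867201,  N(d₂) = 0.627833,  e^(−rT) = 0.944276
E₀ = V₀·N(d₁) − D·e^(−rT)·N(d₂)
   = 472.6672·0.867201 − 284.0739·0.944276·0.627833 = 241.484989
B₀ = V₀ − E₀ = 472.6672 − 241.484989 = 231.182211
e^(−λT) = (B₀·e^(rT)/D − 0.4)/(1 − 0.4) = (231.1822·1.059013/284.0739 − 0.4)/0.6 = 0.76972542
λ = −ln(0.76972542)/3.9272 = 0.066643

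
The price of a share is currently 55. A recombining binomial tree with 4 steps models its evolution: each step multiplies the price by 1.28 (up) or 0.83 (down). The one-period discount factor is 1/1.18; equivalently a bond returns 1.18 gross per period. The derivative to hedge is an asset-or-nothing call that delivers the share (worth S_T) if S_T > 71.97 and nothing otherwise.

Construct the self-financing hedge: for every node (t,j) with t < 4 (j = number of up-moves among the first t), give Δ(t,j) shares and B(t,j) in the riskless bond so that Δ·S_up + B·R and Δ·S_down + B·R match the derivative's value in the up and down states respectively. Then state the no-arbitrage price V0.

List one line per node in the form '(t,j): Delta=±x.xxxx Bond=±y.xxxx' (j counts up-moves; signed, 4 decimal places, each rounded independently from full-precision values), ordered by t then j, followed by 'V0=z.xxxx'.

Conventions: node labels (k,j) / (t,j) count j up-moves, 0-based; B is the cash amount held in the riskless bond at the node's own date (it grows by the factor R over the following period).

(0,0): Delta=1.5500 Bond=-36.7306
(1,0): Delta=2.0247 Bond=-65.0132
(1,1): Delta=1.4620 Bond=-37.1504
(2,0): Delta=0.0000 Bond=0.0000
(2,1): Delta=2.3998 Bond=-98.6343
(2,2): Delta=1.2883 Bond=-28.1812
(3,0): Delta=0.0000 Bond=0.0000
(3,1): Delta=0.0000 Bond=0.0000
(3,2): Delta=2.8444 Bond=-149.6423
(3,3): Delta=1.0000 Bond=0.0000
V0=48.5192

The replicating-portfolio and risk-neutral prices coincide; use p* = (1.18−0.83)/(1.28−0.83) = 0.7778 for the latter.
At maturity the claim pays: V(4,0)=0.0000, V(4,1)=0.0000, V(4,2)=0.0000, V(4,3)=95.7350, V(4,4)=147.6395
  t=3,j=0: stock 31.4483 → up 40.2538 (V=0.0000), down 26.1021 (V=0.0000). Price 0.0000; hedge Δ=0.0000, bond B=0.0000.
  t=3,j=1: stock 48.4986 → up 62.0782 (V=0.0000), down 40.2538 (V=0.0000). Price 0.0000; hedge Δ=0.0000, bond B=0.0000.
  t=3,j=2: stock 74.7930 → up 95.7350 (V=95.7350), down 62.0782 (V=0.0000). Price 63.1022; hedge Δ=2.8444, bond B=-149.6423.
  t=3,j=3: stock 115.3434 → up 147.6395 (V=147.6395), down 95.7350 (V=95.7350). Price 115.3434; hedge Δ=1.0000, bond B=0.0000.
  t=2,j=0: stock 37.8895 → up 48.4986 (V=0.0000), down 31.4483 (V=0.0000). Price 0.0000; hedge Δ=0.0000, bond B=0.0000.
  t=2,j=1: stock 58.4320 → up 74.7930 (V=63.1022), down 48.4986 (V=0.0000). Price 41.5928; hedge Δ=2.3998, bond B=-98.6343.
  t=2,j=2: stock 90.1120 → up 115.3434 (V=115.3434), down 74.7930 (V=63.1022). Price 87.9103; hedge Δ=1.2883, bond B=-28.1812.
  t=1,j=0: stock 45.6500 → up 58.4320 (V=41.5928), down 37.8895 (V=0.0000). Price 27.4152; hedge Δ=2.0247, bond B=-65.0132.
  t=1,j=1: stock 70.4000 → up 90.1120 (V=87.9103), down 58.4320 (V=41.5928). Price 65.7776; hedge Δ=1.4620, bond B=-37.1504.
  t=0,j=0: stock 55.0000 → up 70.4000 (V=65.7776), down 45.6500 (V=27.4152). Price 48.5192; hedge Δ=1.5500, bond B=-36.7306.
Sanity check at the root: Δ(0,0)·S0 + B(0,0) reproduces V0 = 48.5192.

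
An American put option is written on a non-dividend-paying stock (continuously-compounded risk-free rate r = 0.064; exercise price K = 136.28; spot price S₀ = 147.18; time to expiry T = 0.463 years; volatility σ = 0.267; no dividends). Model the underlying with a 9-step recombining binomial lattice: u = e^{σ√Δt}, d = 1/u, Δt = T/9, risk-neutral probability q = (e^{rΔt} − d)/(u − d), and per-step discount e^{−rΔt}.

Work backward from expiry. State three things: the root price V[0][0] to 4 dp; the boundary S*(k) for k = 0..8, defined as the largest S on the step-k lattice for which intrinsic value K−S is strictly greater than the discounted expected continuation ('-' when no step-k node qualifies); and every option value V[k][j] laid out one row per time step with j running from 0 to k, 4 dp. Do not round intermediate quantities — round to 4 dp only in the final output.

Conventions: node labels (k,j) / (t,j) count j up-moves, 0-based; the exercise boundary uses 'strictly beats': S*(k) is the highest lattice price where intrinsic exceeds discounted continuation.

params: Δt=0.05144 u=1.06243 d=0.94124 q=0.51208 e^(-rΔt)=0.99671
t_9 payoffs: 50.9417 39.9537 27.5508 13.5510 0.0000 0.0000 0.0000 0.0000 0.0000 0.0000
t_8: node(8,0) S=90.6660 payoff=45.6140 vs cont=45.1661 → 45.6140 [stop]  node(8,1) S=102.3400 payoff=33.9400 vs cont=33.4920 → 33.9400 [stop]  node(8,2) S=115.5172 payoff=20.7628 vs cont=20.3149 → 20.7628 [stop]  node(8,3) S=130.3910 payoff=5.8890 vs cont=6.5901 → 6.5901 [wait]  node(8,4) S=147.1800 payoff=0.0000 vs cont=0.0000 → 0.0000 [wait]  node(8,5) S=166.1307 payoff=0.0000 vs cont=0.0000 → 0.0000 [wait]  node(8,6) S=187.5215 payoff=0.0000 vs cont=0.0000 → 0.0000 [wait]  node(8,7) S=211.6665 payoff=0.0000 vs cont=0.0000 → 0.0000 [wait]  node(8,8) S=238.9204 payoff=0.0000 vs cont=0.0000 → 0.0000 [wait]  ⇒ S*(8)=115.5172
t_7: node(7,0) S=96.3263 payoff=39.9537 vs cont=39.5057 → 39.9537 [stop]  node(7,1) S=108.7292 payoff=27.5508 vs cont=27.1029 → 27.5508 [stop]  node(7,2) S=122.7290 payoff=13.5510 vs cont=13.4609 → 13.5510 [stop]  node(7,3) S=138.5314 payoff=0.0000 vs cont=3.2049 → 3.2049 [wait]  node(7,4) S=156.3685 payoff=0.0000 vs cont=0.0000 → 0.0000 [wait]  node(7,5) S=176.5023 payoff=0.0000 vs cont=0.0000 → 0.0000 [wait]  node(7,6) S=199.2285 payoff=0.0000 vs cont=0.0000 → 0.0000 [wait]  node(7,7) S=224.8809 payoff=0.0000 vs cont=0.0000 → 0.0000 [wait]  ⇒ S*(7)=122.7290
t_6: node(6,0) S=102.3400 payoff=33.9400 vs cont=33.4920 → 33.9400 [stop]  node(6,1) S=115.5172 payoff=20.7628 vs cont=20.3149 → 20.7628 [stop]  node(6,2) S=130.3910 payoff=5.8890 vs cont=8.2259 → 8.2259 [wait]  node(6,3) S=147.1800 payoff=0.0000 vs cont=1.5586 → 1.5586 [wait]  node(6,4) S=166.1307 payoff=0.0000 vs cont=0.0000 → 0.0000 [wait]  node(6,5) S=187.5215 payoff=0.0000 vs cont=0.0000 → 0.0000 [wait]  node(6,6) S=211.6665 payoff=0.0000 vs cont=0.0000 → 0.0000 [wait]  ⇒ S*(6)=115.5172
t_5: node(5,0) S=108.7292 payoff=27.5508 vs cont=27.1029 → 27.5508 [stop]  node(5,1) S=122.7290 payoff=13.5510 vs cont=14.2958 → 14.2958 [wait]  node(5,2) S=138.5314 payoff=0.0000 vs cont=4.7959 → 4.7959 [wait]  node(5,3) S=156.3685 payoff=0.0000 vs cont=0.7580 → 0.7580 [wait]  node(5,4) S=176.5023 payoff=0.0000 vs cont=0.0000 → 0.0000 [wait]  node(5,5) S=199.2285 payoff=0.0000 vs cont=0.0000 → 0.0000 [wait]  ⇒ S*(5)=108.7292
t_4: node(4,0) S=115.5172 payoff=20.7628 vs cont=20.6950 → 20.7628 [stop]  node(4,1) S=130.3910 payoff=5.8890 vs cont=9.4001 → 9.4001 [wait]  node(4,2) S=147.1800 payoff=0.0000 vs cont=2.7192 → 2.7192 [wait]  node(4,3) S=166.1307 payoff=0.0000 vs cont=0.3686 → 0.3686 [wait]  node(4,4) S=187.5215 payoff=0.0000 vs cont=0.0000 → 0.0000 [wait]  ⇒ S*(4)=115.5172
t_3: node(3,0) S=122.7290 payoff=13.5510 vs cont=14.8951 → 14.8951 [wait]  node(3,1) S=138.5314 payoff=0.0000 vs cont=5.9593 → 5.9593 [wait]  node(3,2) S=156.3685 payoff=0.0000 vs cont=1.5105 → 1.5105 [wait]  node(3,3) S=176.5023 payoff=0.0000 vs cont=0.1793 → 0.1793 [wait]  ⇒ S*(3)=-
t_2: node(2,0) S=130.3910 payoff=5.8890 vs cont=10.2854 → 10.2854 [wait]  node(2,1) S=147.1800 payoff=0.0000 vs cont=3.6691 → 3.6691 [wait]  node(2,2) S=166.1307 payoff=0.0000 vs cont=0.8261 → 0.8261 [wait]  ⇒ S*(2)=-
t_1: node(1,0) S=138.5314 payoff=0.0000 vs cont=6.8747 → 6.8747 [wait]  node(1,1) S=156.3685 payoff=0.0000 vs cont=2.2060 → 2.2060 [wait]  ⇒ S*(1)=-
t_0: node(0,0) S=147.1800 payoff=0.0000 vs cont=4.4692 → 4.4692 [wait]  ⇒ S*(0)=-

price = 4.4692
boundary = - - - - 115.5172 108.7292 115.5172 122.7290 115.5172
tree:
4.4692
6.8747 2.2060
10.2854 3.6691 0.8261
14.8951 5.9593 1.5105 0.1793
20.7628 9.4001 2.7192 0.3686 0.0000
27.5508 14.2958 4.7959 0.7580 0.0000 0.0000
33.9400 20.7628 8.2259 1.5586 0.0000 0.0000 0.0000
39.9537 27.5508 13.5510 3.2049 0.0000 0.0000 0.0000 0.0000
45.6140 33.9400 20.7628 6.5901 0.0000 0.0000 0.0000 0.0000 0.0000
50.9417 39.9537 27.5508 13.5510 0.0000 0.0000 0.0000 0.0000 0.0000 0.0000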